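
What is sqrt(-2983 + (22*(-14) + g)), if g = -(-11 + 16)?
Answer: 4*I*sqrt(206) ≈ 57.411*I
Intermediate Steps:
g = -5 (g = -1*5 = -5)
sqrt(-2983 + (22*(-14) + g)) = sqrt(-2983 + (22*(-14) - 5)) = sqrt(-2983 + (-308 - 5)) = sqrt(-2983 - 313) = sqrt(-3296) = 4*I*sqrt(206)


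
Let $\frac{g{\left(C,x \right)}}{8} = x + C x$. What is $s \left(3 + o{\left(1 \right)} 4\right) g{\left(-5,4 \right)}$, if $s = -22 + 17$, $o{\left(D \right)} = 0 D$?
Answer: $1920$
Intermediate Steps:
$g{\left(C,x \right)} = 8 x + 8 C x$ ($g{\left(C,x \right)} = 8 \left(x + C x\right) = 8 x + 8 C x$)
$o{\left(D \right)} = 0$
$s = -5$
$s \left(3 + o{\left(1 \right)} 4\right) g{\left(-5,4 \right)} = - 5 \left(3 + 0 \cdot 4\right) 8 \cdot 4 \left(1 - 5\right) = - 5 \left(3 + 0\right) 8 \cdot 4 \left(-4\right) = \left(-5\right) 3 \left(-128\right) = \left(-15\right) \left(-128\right) = 1920$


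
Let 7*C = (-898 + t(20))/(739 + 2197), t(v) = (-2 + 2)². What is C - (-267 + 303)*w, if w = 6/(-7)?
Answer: 316639/10276 ≈ 30.813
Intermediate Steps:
w = -6/7 (w = 6*(-⅐) = -6/7 ≈ -0.85714)
t(v) = 0 (t(v) = 0² = 0)
C = -449/10276 (C = ((-898 + 0)/(739 + 2197))/7 = (-898/2936)/7 = (-898*1/2936)/7 = (⅐)*(-449/1468) = -449/10276 ≈ -0.043694)
C - (-267 + 303)*w = -449/10276 - (-267 + 303)*(-6)/7 = -449/10276 - 36*(-6)/7 = -449/10276 - 1*(-216/7) = -449/10276 + 216/7 = 316639/10276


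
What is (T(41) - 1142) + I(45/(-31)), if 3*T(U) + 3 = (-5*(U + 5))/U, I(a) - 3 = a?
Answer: -4359485/3813 ≈ -1143.3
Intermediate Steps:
I(a) = 3 + a
T(U) = -1 + (-25 - 5*U)/(3*U) (T(U) = -1 + ((-5*(U + 5))/U)/3 = -1 + ((-5*(5 + U))/U)/3 = -1 + ((-25 - 5*U)/U)/3 = -1 + (-25 - 5*U)/(3*U))
(T(41) - 1142) + I(45/(-31)) = ((⅓)*(-25 - 8*41)/41 - 1142) + (3 + 45/(-31)) = ((⅓)*(1/41)*(-25 - 328) - 1142) + (3 + 45*(-1/31)) = ((⅓)*(1/41)*(-353) - 1142) + (3 - 45/31) = (-353/123 - 1142) + 48/31 = -140819/123 + 48/31 = -4359485/3813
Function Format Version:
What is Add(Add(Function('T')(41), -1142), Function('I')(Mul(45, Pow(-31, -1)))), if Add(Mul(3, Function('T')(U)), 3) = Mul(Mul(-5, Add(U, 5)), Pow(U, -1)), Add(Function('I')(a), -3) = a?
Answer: Rational(-4359485, 3813) ≈ -1143.3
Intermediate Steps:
Function('I')(a) = Add(3, a)
Function('T')(U) = Add(-1, Mul(Rational(1, 3), Pow(U, -1), Add(-25, Mul(-5, U)))) (Function('T')(U) = Add(-1, Mul(Rational(1, 3), Mul(Mul(-5, Add(U, 5)), Pow(U, -1)))) = Add(-1, Mul(Rational(1, 3), Mul(Mul(-5, Add(5, U)), Pow(U, -1)))) = Add(-1, Mul(Rational(1, 3), Mul(Add(-25, Mul(-5, U)), Pow(U, -1)))) = Add(-1, Mul(Rational(1, 3), Mul(Pow(U, -1), Add(-25, Mul(-5, U))))) = Add(-1, Mul(Rational(1, 3), Pow(U, -1), Add(-25, Mul(-5, U)))))
Add(Add(Function('T')(41), -1142), Function('I')(Mul(45, Pow(-31, -1)))) = Add(Add(Mul(Rational(1, 3), Pow(41, -1), Add(-25, Mul(-8, 41))), -1142), Add(3, Mul(45, Pow(-31, -1)))) = Add(Add(Mul(Rational(1, 3), Rational(1, 41), Add(-25, -328)), -1142), Add(3, Mul(45, Rational(-1, 31)))) = Add(Add(Mul(Rational(1, 3), Rational(1, 41), -353), -1142), Add(3, Rational(-45, 31))) = Add(Add(Rational(-353, 123), -1142), Rational(48, 31)) = Add(Rational(-140819, 123), Rational(48, 31)) = Rational(-4359485, 3813)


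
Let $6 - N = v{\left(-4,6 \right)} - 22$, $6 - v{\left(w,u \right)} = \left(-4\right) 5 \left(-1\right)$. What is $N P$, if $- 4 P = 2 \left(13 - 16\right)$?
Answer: $63$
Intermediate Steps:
$v{\left(w,u \right)} = -14$ ($v{\left(w,u \right)} = 6 - \left(-4\right) 5 \left(-1\right) = 6 - \left(-20\right) \left(-1\right) = 6 - 20 = -14$)
$P = \frac{3}{2}$ ($P = - \frac{2 \left(13 - 16\right)}{4} = - \frac{2 \left(-3\right)}{4} = \left(- \frac{1}{4}\right) \left(-6\right) = \frac{3}{2} \approx 1.5$)
$N = 42$ ($N = 6 - \left(-14 - 22\right) = 6 - -36 = 6 + 36 = 42$)
$N P = 42 \cdot \frac{3}{2} = 63$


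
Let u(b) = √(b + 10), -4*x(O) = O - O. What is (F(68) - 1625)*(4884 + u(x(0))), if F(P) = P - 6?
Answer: -7633692 - 1563*√10 ≈ -7.6386e+6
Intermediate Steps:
x(O) = 0 (x(O) = -(O - O)/4 = -¼*0 = 0)
u(b) = √(10 + b)
F(P) = -6 + P
(F(68) - 1625)*(4884 + u(x(0))) = ((-6 + 68) - 1625)*(4884 + √(10 + 0)) = (62 - 1625)*(4884 + √10) = -1563*(4884 + √10) = -7633692 - 1563*√10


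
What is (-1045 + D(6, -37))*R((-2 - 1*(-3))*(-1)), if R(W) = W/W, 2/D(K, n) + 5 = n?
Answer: -21946/21 ≈ -1045.0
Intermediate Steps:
D(K, n) = 2/(-5 + n)
R(W) = 1
(-1045 + D(6, -37))*R((-2 - 1*(-3))*(-1)) = (-1045 + 2/(-5 - 37))*1 = (-1045 + 2/(-42))*1 = (-1045 + 2*(-1/42))*1 = (-1045 - 1/21)*1 = -21946/21*1 = -21946/21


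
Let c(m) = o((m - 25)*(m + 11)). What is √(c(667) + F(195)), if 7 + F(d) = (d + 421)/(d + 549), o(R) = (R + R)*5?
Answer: √37646967858/93 ≈ 2086.3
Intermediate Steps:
o(R) = 10*R (o(R) = (2*R)*5 = 10*R)
F(d) = -7 + (421 + d)/(549 + d) (F(d) = -7 + (d + 421)/(d + 549) = -7 + (421 + d)/(549 + d))
c(m) = 10*(-25 + m)*(11 + m) (c(m) = 10*((m - 25)*(m + 11)) = 10*((-25 + m)*(11 + m)) = 10*(-25 + m)*(11 + m))
√(c(667) + F(195)) = √((-2750 - 140*667 + 10*667²) + 2*(-1711 - 3*195)/(549 + 195)) = √((-2750 - 93380 + 10*444889) + 2*(-1711 - 585)/744) = √((-2750 - 93380 + 4448890) + 2*(1/744)*(-2296)) = √(4352760 - 574/93) = √(404806106/93) = √37646967858/93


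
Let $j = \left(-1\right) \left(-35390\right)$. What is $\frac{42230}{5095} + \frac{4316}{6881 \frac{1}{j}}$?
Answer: $\frac{155703478486}{7011739} \approx 22206.0$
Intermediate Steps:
$j = 35390$
$\frac{42230}{5095} + \frac{4316}{6881 \frac{1}{j}} = \frac{42230}{5095} + \frac{4316}{6881 \cdot \frac{1}{35390}} = 42230 \cdot \frac{1}{5095} + \frac{4316}{6881 \cdot \frac{1}{35390}} = \frac{8446}{1019} + \frac{4316}{\frac{6881}{35390}} = \frac{8446}{1019} + 4316 \cdot \frac{35390}{6881} = \frac{8446}{1019} + \frac{152743240}{6881} = \frac{155703478486}{7011739}$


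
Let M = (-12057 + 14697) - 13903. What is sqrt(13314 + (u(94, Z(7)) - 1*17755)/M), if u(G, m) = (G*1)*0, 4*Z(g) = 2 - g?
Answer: sqrt(1689149694631)/11263 ≈ 115.39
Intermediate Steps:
M = -11263 (M = 2640 - 13903 = -11263)
Z(g) = 1/2 - g/4 (Z(g) = (2 - g)/4 = 1/2 - g/4)
u(G, m) = 0 (u(G, m) = G*0 = 0)
sqrt(13314 + (u(94, Z(7)) - 1*17755)/M) = sqrt(13314 + (0 - 1*17755)/(-11263)) = sqrt(13314 + (0 - 17755)*(-1/11263)) = sqrt(13314 - 17755*(-1/11263)) = sqrt(13314 + 17755/11263) = sqrt(149973337/11263) = sqrt(1689149694631)/11263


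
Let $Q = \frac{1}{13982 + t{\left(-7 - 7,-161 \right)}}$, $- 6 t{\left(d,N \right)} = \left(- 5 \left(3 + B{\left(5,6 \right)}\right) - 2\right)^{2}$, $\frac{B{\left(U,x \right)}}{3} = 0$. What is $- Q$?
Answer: $- \frac{6}{83603} \approx -7.1768 \cdot 10^{-5}$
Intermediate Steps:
$B{\left(U,x \right)} = 0$ ($B{\left(U,x \right)} = 3 \cdot 0 = 0$)
$t{\left(d,N \right)} = - \frac{289}{6}$ ($t{\left(d,N \right)} = - \frac{\left(- 5 \left(3 + 0\right) - 2\right)^{2}}{6} = - \frac{\left(\left(-5\right) 3 - 2\right)^{2}}{6} = - \frac{\left(-15 - 2\right)^{2}}{6} = - \frac{\left(-17\right)^{2}}{6} = \left(- \frac{1}{6}\right) 289 = - \frac{289}{6}$)
$Q = \frac{6}{83603}$ ($Q = \frac{1}{13982 - \frac{289}{6}} = \frac{1}{\frac{83603}{6}} = \frac{6}{83603} \approx 7.1768 \cdot 10^{-5}$)
$- Q = \left(-1\right) \frac{6}{83603} = - \frac{6}{83603}$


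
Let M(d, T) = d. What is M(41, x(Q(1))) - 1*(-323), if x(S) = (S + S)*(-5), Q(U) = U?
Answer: 364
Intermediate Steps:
x(S) = -10*S (x(S) = (2*S)*(-5) = -10*S)
M(41, x(Q(1))) - 1*(-323) = 41 - 1*(-323) = 41 + 323 = 364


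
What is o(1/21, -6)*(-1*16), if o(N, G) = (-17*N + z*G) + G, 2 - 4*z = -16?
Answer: 11360/21 ≈ 540.95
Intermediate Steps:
z = 9/2 (z = ½ - ¼*(-16) = ½ + 4 = 9/2 ≈ 4.5000)
o(N, G) = -17*N + 11*G/2 (o(N, G) = (-17*N + 9*G/2) + G = -17*N + 11*G/2)
o(1/21, -6)*(-1*16) = (-17/21 + (11/2)*(-6))*(-1*16) = (-17*1/21 - 33)*(-16) = (-17/21 - 33)*(-16) = -710/21*(-16) = 11360/21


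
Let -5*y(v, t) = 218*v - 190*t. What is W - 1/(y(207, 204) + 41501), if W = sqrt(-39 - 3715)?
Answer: -5/201139 + I*sqrt(3754) ≈ -2.4858e-5 + 61.27*I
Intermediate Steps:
y(v, t) = 38*t - 218*v/5 (y(v, t) = -(218*v - 190*t)/5 = -(-190*t + 218*v)/5 = 38*t - 218*v/5)
W = I*sqrt(3754) (W = sqrt(-3754) = I*sqrt(3754) ≈ 61.27*I)
W - 1/(y(207, 204) + 41501) = I*sqrt(3754) - 1/((38*204 - 218/5*207) + 41501) = I*sqrt(3754) - 1/((7752 - 45126/5) + 41501) = I*sqrt(3754) - 1/(-6366/5 + 41501) = I*sqrt(3754) - 1/201139/5 = I*sqrt(3754) - 1*5/201139 = I*sqrt(3754) - 5/201139 = -5/201139 + I*sqrt(3754)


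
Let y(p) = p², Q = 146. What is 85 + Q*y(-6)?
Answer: 5341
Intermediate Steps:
85 + Q*y(-6) = 85 + 146*(-6)² = 85 + 146*36 = 85 + 5256 = 5341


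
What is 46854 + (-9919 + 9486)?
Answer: 46421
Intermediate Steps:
46854 + (-9919 + 9486) = 46854 - 433 = 46421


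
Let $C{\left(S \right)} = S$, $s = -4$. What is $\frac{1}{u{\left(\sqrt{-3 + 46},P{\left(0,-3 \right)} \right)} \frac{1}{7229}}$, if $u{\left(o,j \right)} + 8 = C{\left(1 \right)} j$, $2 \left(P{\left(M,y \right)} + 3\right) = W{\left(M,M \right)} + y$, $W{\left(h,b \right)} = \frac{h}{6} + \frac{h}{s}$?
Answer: $- \frac{14458}{25} \approx -578.32$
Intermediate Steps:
$W{\left(h,b \right)} = - \frac{h}{12}$ ($W{\left(h,b \right)} = \frac{h}{6} + \frac{h}{-4} = h \frac{1}{6} + h \left(- \frac{1}{4}\right) = \frac{h}{6} - \frac{h}{4} = - \frac{h}{12}$)
$P{\left(M,y \right)} = -3 + \frac{y}{2} - \frac{M}{24}$ ($P{\left(M,y \right)} = -3 + \frac{- \frac{M}{12} + y}{2} = -3 + \frac{y - \frac{M}{12}}{2} = -3 - \left(- \frac{y}{2} + \frac{M}{24}\right) = -3 + \frac{y}{2} - \frac{M}{24}$)
$u{\left(o,j \right)} = -8 + j$ ($u{\left(o,j \right)} = -8 + 1 j = -8 + j$)
$\frac{1}{u{\left(\sqrt{-3 + 46},P{\left(0,-3 \right)} \right)} \frac{1}{7229}} = \frac{1}{\left(-8 - \frac{9}{2}\right) \frac{1}{7229}} = \frac{1}{\left(- \frac{25}{2}\right) \frac{1}{7229}} = \frac{1}{- \frac{25}{14458}} = - \frac{14458}{25}$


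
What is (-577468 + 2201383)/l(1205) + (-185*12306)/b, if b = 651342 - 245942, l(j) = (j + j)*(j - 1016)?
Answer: -140236277/68390980 ≈ -2.0505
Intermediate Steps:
l(j) = 2*j*(-1016 + j) (l(j) = (2*j)*(-1016 + j) = 2*j*(-1016 + j))
b = 405400
(-577468 + 2201383)/l(1205) + (-185*12306)/b = (-577468 + 2201383)/((2*1205*(-1016 + 1205))) - 185*12306/405400 = 1623915/((2*1205*189)) - 2276610*1/405400 = 1623915/455490 - 227661/40540 = 1623915*(1/455490) - 227661/40540 = 12029/3374 - 227661/40540 = -140236277/68390980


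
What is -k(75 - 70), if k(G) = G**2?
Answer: -25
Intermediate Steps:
-k(75 - 70) = -(75 - 70)**2 = -1*5**2 = -1*25 = -25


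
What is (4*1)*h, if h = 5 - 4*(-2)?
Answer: 52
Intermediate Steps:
h = 13 (h = 5 + 8 = 13)
(4*1)*h = (4*1)*13 = 4*13 = 52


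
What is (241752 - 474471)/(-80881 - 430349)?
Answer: 77573/170410 ≈ 0.45521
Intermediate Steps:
(241752 - 474471)/(-80881 - 430349) = -232719/(-511230) = -232719*(-1/511230) = 77573/170410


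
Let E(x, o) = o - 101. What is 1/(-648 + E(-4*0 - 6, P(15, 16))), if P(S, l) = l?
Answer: -1/733 ≈ -0.0013643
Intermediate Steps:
E(x, o) = -101 + o
1/(-648 + E(-4*0 - 6, P(15, 16))) = 1/(-648 + (-101 + 16)) = 1/(-648 - 85) = 1/(-733) = -1/733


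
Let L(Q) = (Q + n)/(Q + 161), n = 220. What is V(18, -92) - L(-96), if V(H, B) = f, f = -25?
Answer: -1749/65 ≈ -26.908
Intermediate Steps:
L(Q) = (220 + Q)/(161 + Q) (L(Q) = (Q + 220)/(Q + 161) = (220 + Q)/(161 + Q))
V(H, B) = -25
V(18, -92) - L(-96) = -25 - (220 - 96)/(161 - 96) = -25 - 124/65 = -1749/65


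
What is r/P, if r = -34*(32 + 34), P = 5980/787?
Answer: -441507/1495 ≈ -295.32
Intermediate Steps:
P = 5980/787 (P = 5980*(1/787) = 5980/787 ≈ 7.5985)
r = -2244 (r = -34*66 = -2244)
r/P = -2244/5980/787 = -2244*787/5980 = -441507/1495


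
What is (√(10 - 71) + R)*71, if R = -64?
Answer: -4544 + 71*I*√61 ≈ -4544.0 + 554.53*I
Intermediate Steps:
(√(10 - 71) + R)*71 = (√(10 - 71) - 64)*71 = (√(-61) - 64)*71 = (I*√61 - 64)*71 = (-64 + I*√61)*71 = -4544 + 71*I*√61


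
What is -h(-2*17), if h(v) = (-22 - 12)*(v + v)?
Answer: -2312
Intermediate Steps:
h(v) = -68*v
-h(-2*17) = -(-68)*(-2*17) = -(-68)*(-34) = -1*2312 = -2312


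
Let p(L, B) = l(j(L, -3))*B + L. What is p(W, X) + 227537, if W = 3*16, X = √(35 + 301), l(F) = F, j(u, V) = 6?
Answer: 227585 + 24*√21 ≈ 2.2770e+5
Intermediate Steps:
X = 4*√21 (X = √336 = 4*√21 ≈ 18.330)
W = 48
p(L, B) = L + 6*B (p(L, B) = 6*B + L = L + 6*B)
p(W, X) + 227537 = (48 + 6*(4*√21)) + 227537 = (48 + 24*√21) + 227537 = 227585 + 24*√21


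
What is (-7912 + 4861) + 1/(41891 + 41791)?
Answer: -255313781/83682 ≈ -3051.0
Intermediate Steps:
(-7912 + 4861) + 1/(41891 + 41791) = -3051 + 1/83682 = -255313781/83682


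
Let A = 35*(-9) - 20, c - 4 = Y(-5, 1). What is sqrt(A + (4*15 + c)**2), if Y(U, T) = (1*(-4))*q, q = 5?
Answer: sqrt(1601) ≈ 40.013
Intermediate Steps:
Y(U, T) = -20 (Y(U, T) = (1*(-4))*5 = -4*5 = -20)
c = -16 (c = 4 - 20 = -16)
A = -335 (A = -315 - 20 = -335)
sqrt(A + (4*15 + c)**2) = sqrt(-335 + (4*15 - 16)**2) = sqrt(-335 + (60 - 16)**2) = sqrt(-335 + 44**2) = sqrt(-335 + 1936) = sqrt(1601)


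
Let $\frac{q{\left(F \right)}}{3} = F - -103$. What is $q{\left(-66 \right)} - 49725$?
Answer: $-49614$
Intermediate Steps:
$q{\left(F \right)} = 309 + 3 F$ ($q{\left(F \right)} = 3 \left(F - -103\right) = 3 \left(F + 103\right) = 3 \left(103 + F\right) = 309 + 3 F$)
$q{\left(-66 \right)} - 49725 = \left(309 + 3 \left(-66\right)\right) - 49725 = \left(309 - 198\right) - 49725 = 111 - 49725 = -49614$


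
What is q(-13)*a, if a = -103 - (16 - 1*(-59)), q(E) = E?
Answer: 2314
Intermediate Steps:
a = -178 (a = -103 - (16 + 59) = -103 - 1*75 = -103 - 75 = -178)
q(-13)*a = -13*(-178) = 2314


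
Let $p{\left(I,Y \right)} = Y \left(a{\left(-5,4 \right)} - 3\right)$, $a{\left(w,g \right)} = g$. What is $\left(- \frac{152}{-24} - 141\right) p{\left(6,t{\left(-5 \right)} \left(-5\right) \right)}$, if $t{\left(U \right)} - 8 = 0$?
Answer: $\frac{16160}{3} \approx 5386.7$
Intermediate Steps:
$t{\left(U \right)} = 8$ ($t{\left(U \right)} = 8 + 0 = 8$)
$p{\left(I,Y \right)} = Y$ ($p{\left(I,Y \right)} = Y \left(4 - 3\right) = Y 1 = Y$)
$\left(- \frac{152}{-24} - 141\right) p{\left(6,t{\left(-5 \right)} \left(-5\right) \right)} = \left(- \frac{152}{-24} - 141\right) 8 \left(-5\right) = \left(\left(-152\right) \left(- \frac{1}{24}\right) - 141\right) \left(-40\right) = \left(\frac{19}{3} - 141\right) \left(-40\right) = \left(- \frac{404}{3}\right) \left(-40\right) = \frac{16160}{3}$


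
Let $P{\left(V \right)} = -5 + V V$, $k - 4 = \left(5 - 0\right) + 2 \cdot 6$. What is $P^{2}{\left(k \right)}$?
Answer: $190096$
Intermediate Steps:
$k = 21$ ($k = 4 + \left(\left(5 - 0\right) + 2 \cdot 6\right) = 4 + \left(\left(5 + 0\right) + 12\right) = 4 + \left(5 + 12\right) = 4 + 17 = 21$)
$P{\left(V \right)} = -5 + V^{2}$
$P^{2}{\left(k \right)} = \left(-5 + 21^{2}\right)^{2} = \left(-5 + 441\right)^{2} = 436^{2} = 190096$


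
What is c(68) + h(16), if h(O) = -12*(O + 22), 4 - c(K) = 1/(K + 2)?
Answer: -31641/70 ≈ -452.01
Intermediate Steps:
c(K) = 4 - 1/(2 + K) (c(K) = 4 - 1/(K + 2) = 4 - 1/(2 + K))
h(O) = -264 - 12*O (h(O) = -12*(22 + O) = -264 - 12*O)
c(68) + h(16) = (7 + 4*68)/(2 + 68) + (-264 - 12*16) = (7 + 272)/70 + (-264 - 192) = (1/70)*279 - 456 = 279/70 - 456 = -31641/70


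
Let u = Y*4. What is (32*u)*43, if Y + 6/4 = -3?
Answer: -24768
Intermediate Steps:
Y = -9/2 (Y = -3/2 - 3 = -9/2 ≈ -4.5000)
u = -18 (u = -9/2*4 = -18)
(32*u)*43 = (32*(-18))*43 = -576*43 = -24768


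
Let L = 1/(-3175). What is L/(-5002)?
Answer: 1/15881350 ≈ 6.2967e-8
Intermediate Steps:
L = -1/3175 ≈ -0.00031496
L/(-5002) = -1/3175/(-5002) = -1/3175*(-1/5002) = 1/15881350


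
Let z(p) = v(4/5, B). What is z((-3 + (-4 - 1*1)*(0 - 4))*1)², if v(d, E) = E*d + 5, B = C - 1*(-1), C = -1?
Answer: 25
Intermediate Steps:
B = 0 (B = -1 - 1*(-1) = -1 + 1 = 0)
v(d, E) = 5 + E*d
z(p) = 5 (z(p) = 5 + 0*(4/5) = 5 + 0*(4*(⅕)) = 5 + 0*(⅘) = 5 + 0 = 5)
z((-3 + (-4 - 1*1)*(0 - 4))*1)² = 5² = 25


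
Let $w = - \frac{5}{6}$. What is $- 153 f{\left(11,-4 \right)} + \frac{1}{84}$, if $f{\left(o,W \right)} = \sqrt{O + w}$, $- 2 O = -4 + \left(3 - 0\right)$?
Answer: $\frac{1}{84} - 51 i \sqrt{3} \approx 0.011905 - 88.335 i$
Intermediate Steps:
$w = - \frac{5}{6}$ ($w = \left(-5\right) \frac{1}{6} = - \frac{5}{6} \approx -0.83333$)
$O = \frac{1}{2}$ ($O = - \frac{-4 + \left(3 - 0\right)}{2} = - \frac{-4 + \left(3 + 0\right)}{2} = - \frac{-4 + 3}{2} = \left(- \frac{1}{2}\right) \left(-1\right) = \frac{1}{2} \approx 0.5$)
$f{\left(o,W \right)} = \frac{i \sqrt{3}}{3}$ ($f{\left(o,W \right)} = \sqrt{\frac{1}{2} - \frac{5}{6}} = \sqrt{- \frac{1}{3}} = \frac{i \sqrt{3}}{3}$)
$- 153 f{\left(11,-4 \right)} + \frac{1}{84} = - 153 \frac{i \sqrt{3}}{3} + \frac{1}{84} = - 51 i \sqrt{3} + \frac{1}{84} = \frac{1}{84} - 51 i \sqrt{3}$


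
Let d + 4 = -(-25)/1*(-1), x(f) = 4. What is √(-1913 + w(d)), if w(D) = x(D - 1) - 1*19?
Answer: 2*I*√482 ≈ 43.909*I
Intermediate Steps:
d = -29 (d = -4 - (-25)/1*(-1) = -4 - (-25)*(-1) = -4 - 5*(-5)*(-1) = -4 + 25*(-1) = -4 - 25 = -29)
w(D) = -15 (w(D) = 4 - 1*19 = 4 - 19 = -15)
√(-1913 + w(d)) = √(-1913 - 15) = √(-1928) = 2*I*√482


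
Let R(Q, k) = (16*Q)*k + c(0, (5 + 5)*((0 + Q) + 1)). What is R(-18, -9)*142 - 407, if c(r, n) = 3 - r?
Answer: 368083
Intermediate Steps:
R(Q, k) = 3 + 16*Q*k (R(Q, k) = (16*Q)*k + (3 - 1*0) = 16*Q*k + (3 + 0) = 16*Q*k + 3 = 3 + 16*Q*k)
R(-18, -9)*142 - 407 = (3 + 16*(-18)*(-9))*142 - 407 = (3 + 2592)*142 - 407 = 2595*142 - 407 = 368490 - 407 = 368083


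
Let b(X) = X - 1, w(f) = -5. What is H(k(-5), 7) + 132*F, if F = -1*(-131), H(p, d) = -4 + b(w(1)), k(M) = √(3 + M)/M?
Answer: 17282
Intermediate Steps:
b(X) = -1 + X
k(M) = √(3 + M)/M
H(p, d) = -10 (H(p, d) = -4 + (-1 - 5) = -4 - 6 = -10)
F = 131
H(k(-5), 7) + 132*F = -10 + 132*131 = -10 + 17292 = 17282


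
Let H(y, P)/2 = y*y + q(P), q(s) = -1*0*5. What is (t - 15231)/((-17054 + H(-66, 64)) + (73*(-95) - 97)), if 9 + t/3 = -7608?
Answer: 19041/7687 ≈ 2.4770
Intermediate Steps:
q(s) = 0 (q(s) = 0*5 = 0)
t = -22851 (t = -27 + 3*(-7608) = -27 - 22824 = -22851)
H(y, P) = 2*y**2 (H(y, P) = 2*(y*y + 0) = 2*(y**2 + 0) = 2*y**2)
(t - 15231)/((-17054 + H(-66, 64)) + (73*(-95) - 97)) = (-22851 - 15231)/((-17054 + 2*(-66)**2) + (73*(-95) - 97)) = -38082/((-17054 + 2*4356) + (-6935 - 97)) = -38082/((-17054 + 8712) - 7032) = -38082/(-8342 - 7032) = -38082/(-15374) = -38082*(-1/15374) = 19041/7687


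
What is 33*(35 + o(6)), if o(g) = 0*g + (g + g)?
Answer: 1551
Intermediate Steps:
o(g) = 2*g (o(g) = 0 + 2*g = 2*g)
33*(35 + o(6)) = 33*(35 + 2*6) = 33*(35 + 12) = 33*47 = 1551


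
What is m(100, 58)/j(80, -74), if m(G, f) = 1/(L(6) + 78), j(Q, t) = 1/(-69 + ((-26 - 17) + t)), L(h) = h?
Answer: -31/14 ≈ -2.2143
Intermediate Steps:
j(Q, t) = 1/(-112 + t) (j(Q, t) = 1/(-69 + (-43 + t)) = 1/(-112 + t))
m(G, f) = 1/84 (m(G, f) = 1/(6 + 78) = 1/84)
m(100, 58)/j(80, -74) = 1/(84*(1/(-112 - 74))) = 1/(84*(1/(-186))) = 1/(84*(-1/186)) = (1/84)*(-186) = -31/14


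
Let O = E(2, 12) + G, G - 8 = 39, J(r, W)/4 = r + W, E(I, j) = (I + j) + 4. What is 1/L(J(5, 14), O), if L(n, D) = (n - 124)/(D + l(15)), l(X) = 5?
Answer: -35/24 ≈ -1.4583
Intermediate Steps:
E(I, j) = 4 + I + j
J(r, W) = 4*W + 4*r (J(r, W) = 4*(r + W) = 4*(W + r) = 4*W + 4*r)
G = 47 (G = 8 + 39 = 47)
O = 65 (O = (4 + 2 + 12) + 47 = 18 + 47 = 65)
L(n, D) = (-124 + n)/(5 + D) (L(n, D) = (n - 124)/(D + 5) = (-124 + n)/(5 + D))
1/L(J(5, 14), O) = 1/((-124 + (4*14 + 4*5))/(5 + 65)) = 1/((-124 + (56 + 20))/70) = 1/((-124 + 76)/70) = 1/((1/70)*(-48)) = 1/(-24/35) = -35/24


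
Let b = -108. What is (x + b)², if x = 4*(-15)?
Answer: 28224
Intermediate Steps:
x = -60
(x + b)² = (-60 - 108)² = (-168)² = 28224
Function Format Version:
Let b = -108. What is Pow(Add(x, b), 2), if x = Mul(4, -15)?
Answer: 28224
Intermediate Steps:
x = -60
Pow(Add(x, b), 2) = Pow(Add(-60, -108), 2) = Pow(-168, 2) = 28224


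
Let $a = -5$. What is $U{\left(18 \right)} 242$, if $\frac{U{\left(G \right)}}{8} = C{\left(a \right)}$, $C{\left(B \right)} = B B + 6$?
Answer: $60016$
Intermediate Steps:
$C{\left(B \right)} = 6 + B^{2}$ ($C{\left(B \right)} = B^{2} + 6 = 6 + B^{2}$)
$U{\left(G \right)} = 248$ ($U{\left(G \right)} = 8 \left(6 + \left(-5\right)^{2}\right) = 8 \left(6 + 25\right) = 8 \cdot 31 = 248$)
$U{\left(18 \right)} 242 = 248 \cdot 242 = 60016$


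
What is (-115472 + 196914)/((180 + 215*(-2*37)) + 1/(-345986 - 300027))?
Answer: -52612590746/10161784491 ≈ -5.1775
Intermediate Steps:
(-115472 + 196914)/((180 + 215*(-2*37)) + 1/(-345986 - 300027)) = 81442/((180 + 215*(-74)) + 1/(-646013)) = 81442/((180 - 15910) - 1/646013) = 81442/(-15730 - 1/646013) = 81442/(-10161784491/646013) = 81442*(-646013/10161784491) = -52612590746/10161784491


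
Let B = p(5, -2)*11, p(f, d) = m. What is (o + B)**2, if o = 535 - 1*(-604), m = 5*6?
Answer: 2157961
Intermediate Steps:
m = 30
o = 1139 (o = 535 + 604 = 1139)
p(f, d) = 30
B = 330 (B = 30*11 = 330)
(o + B)**2 = (1139 + 330)**2 = 1469**2 = 2157961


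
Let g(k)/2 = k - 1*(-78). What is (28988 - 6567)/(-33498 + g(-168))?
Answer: -22421/33678 ≈ -0.66575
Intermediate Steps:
g(k) = 156 + 2*k (g(k) = 2*(k - 1*(-78)) = 2*(k + 78) = 2*(78 + k) = 156 + 2*k)
(28988 - 6567)/(-33498 + g(-168)) = (28988 - 6567)/(-33498 + (156 + 2*(-168))) = 22421/(-33498 + (156 - 336)) = 22421/(-33498 - 180) = 22421/(-33678) = 22421*(-1/33678) = -22421/33678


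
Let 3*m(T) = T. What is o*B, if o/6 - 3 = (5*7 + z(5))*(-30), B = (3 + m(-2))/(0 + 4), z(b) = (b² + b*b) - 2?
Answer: -17409/2 ≈ -8704.5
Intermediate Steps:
m(T) = T/3
z(b) = -2 + 2*b² (z(b) = (b² + b²) - 2 = 2*b² - 2 = -2 + 2*b²)
B = 7/12 (B = (3 + (⅓)*(-2))/(0 + 4) = (3 - ⅔)/4 = (7/3)*(¼) = 7/12 ≈ 0.58333)
o = -14922 (o = 18 + 6*((5*7 + (-2 + 2*5²))*(-30)) = 18 + 6*((35 + (-2 + 2*25))*(-30)) = 18 + 6*((35 + (-2 + 50))*(-30)) = 18 + 6*((35 + 48)*(-30)) = 18 + 6*(83*(-30)) = 18 + 6*(-2490) = 18 - 14940 = -14922)
o*B = -14922*7/12 = -17409/2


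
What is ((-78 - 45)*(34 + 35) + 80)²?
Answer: 70677649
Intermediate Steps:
((-78 - 45)*(34 + 35) + 80)² = (-123*69 + 80)² = (-8487 + 80)² = (-8407)² = 70677649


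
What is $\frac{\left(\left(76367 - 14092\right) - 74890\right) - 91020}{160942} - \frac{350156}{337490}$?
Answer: $- \frac{45665291551}{27158157790} \approx -1.6815$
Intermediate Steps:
$\frac{\left(\left(76367 - 14092\right) - 74890\right) - 91020}{160942} - \frac{350156}{337490} = \left(\left(\left(76367 - 14092\right) - 74890\right) - 91020\right) \frac{1}{160942} - \frac{175078}{168745} = \left(\left(62275 - 74890\right) - 91020\right) \frac{1}{160942} - \frac{175078}{168745} = \left(-12615 - 91020\right) \frac{1}{160942} - \frac{175078}{168745} = \left(-103635\right) \frac{1}{160942} - \frac{175078}{168745} = - \frac{103635}{160942} - \frac{175078}{168745} = - \frac{45665291551}{27158157790}$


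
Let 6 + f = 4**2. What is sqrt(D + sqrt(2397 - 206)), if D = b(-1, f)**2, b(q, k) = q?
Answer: sqrt(1 + sqrt(2191)) ≈ 6.9143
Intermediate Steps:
f = 10 (f = -6 + 4**2 = -6 + 16 = 10)
D = 1 (D = (-1)**2 = 1)
sqrt(D + sqrt(2397 - 206)) = sqrt(1 + sqrt(2397 - 206)) = sqrt(1 + sqrt(2191))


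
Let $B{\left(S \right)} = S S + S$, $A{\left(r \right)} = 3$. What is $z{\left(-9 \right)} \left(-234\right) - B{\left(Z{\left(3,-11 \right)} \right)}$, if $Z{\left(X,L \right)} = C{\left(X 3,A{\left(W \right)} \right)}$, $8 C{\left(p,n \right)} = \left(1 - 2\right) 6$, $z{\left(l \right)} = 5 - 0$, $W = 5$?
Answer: $- \frac{18717}{16} \approx -1169.8$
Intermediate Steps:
$z{\left(l \right)} = 5$ ($z{\left(l \right)} = 5 + 0 = 5$)
$C{\left(p,n \right)} = - \frac{3}{4}$ ($C{\left(p,n \right)} = \frac{\left(1 - 2\right) 6}{8} = \frac{\left(-1\right) 6}{8} = \frac{1}{8} \left(-6\right) = - \frac{3}{4}$)
$Z{\left(X,L \right)} = - \frac{3}{4}$
$B{\left(S \right)} = S + S^{2}$ ($B{\left(S \right)} = S^{2} + S = S + S^{2}$)
$z{\left(-9 \right)} \left(-234\right) - B{\left(Z{\left(3,-11 \right)} \right)} = 5 \left(-234\right) - - \frac{3 \left(1 - \frac{3}{4}\right)}{4} = -1170 - \left(- \frac{3}{4}\right) \frac{1}{4} = -1170 - - \frac{3}{16} = -1170 + \frac{3}{16} = - \frac{18717}{16}$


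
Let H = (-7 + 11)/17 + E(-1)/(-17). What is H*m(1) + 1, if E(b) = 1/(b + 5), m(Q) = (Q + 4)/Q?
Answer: 143/68 ≈ 2.1029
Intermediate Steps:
m(Q) = (4 + Q)/Q
E(b) = 1/(5 + b)
H = 15/68 (H = (-7 + 11)/17 + 1/((5 - 1)*(-17)) = 4*(1/17) - 1/17/4 = 4/17 + (¼)*(-1/17) = 4/17 - 1/68 = 15/68 ≈ 0.22059)
H*m(1) + 1 = 15*((4 + 1)/1)/68 + 1 = 15*(1*5)/68 + 1 = (15/68)*5 + 1 = 75/68 + 1 = 143/68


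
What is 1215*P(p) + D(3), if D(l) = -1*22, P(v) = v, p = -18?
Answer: -21892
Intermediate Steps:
D(l) = -22
1215*P(p) + D(3) = 1215*(-18) - 22 = -21870 - 22 = -21892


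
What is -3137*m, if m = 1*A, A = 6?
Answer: -18822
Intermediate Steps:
m = 6 (m = 1*6 = 6)
-3137*m = -3137*6 = -18822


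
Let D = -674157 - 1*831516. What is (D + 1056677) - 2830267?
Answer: -3279263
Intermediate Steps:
D = -1505673 (D = -674157 - 831516 = -1505673)
(D + 1056677) - 2830267 = (-1505673 + 1056677) - 2830267 = -448996 - 2830267 = -3279263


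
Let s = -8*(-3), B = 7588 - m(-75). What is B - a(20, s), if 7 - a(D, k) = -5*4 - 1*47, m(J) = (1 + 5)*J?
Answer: 7964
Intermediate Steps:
m(J) = 6*J
B = 8038 (B = 7588 - 6*(-75) = 7588 - 1*(-450) = 7588 + 450 = 8038)
s = 24
a(D, k) = 74 (a(D, k) = 7 - (-5*4 - 1*47) = 7 - (-20 - 47) = 7 - 1*(-67) = 7 + 67 = 74)
B - a(20, s) = 8038 - 1*74 = 8038 - 74 = 7964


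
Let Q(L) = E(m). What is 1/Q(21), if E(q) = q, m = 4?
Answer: ¼ ≈ 0.25000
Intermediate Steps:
Q(L) = 4
1/Q(21) = 1/4 = ¼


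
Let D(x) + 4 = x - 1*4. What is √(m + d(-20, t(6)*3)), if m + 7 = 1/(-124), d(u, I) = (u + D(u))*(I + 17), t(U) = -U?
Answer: √157573/62 ≈ 6.4025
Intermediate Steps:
D(x) = -8 + x (D(x) = -4 + (x - 1*4) = -4 + (x - 4) = -4 + (-4 + x) = -8 + x)
d(u, I) = (-8 + 2*u)*(17 + I) (d(u, I) = (u + (-8 + u))*(I + 17) = (-8 + 2*u)*(17 + I))
m = -869/124 (m = -7 + 1/(-124) = -7 - 1/124 = -869/124 ≈ -7.0081)
√(m + d(-20, t(6)*3)) = √(-869/124 + (-136 + 34*(-20) + (-1*6*3)*(-20) + (-1*6*3)*(-8 - 20))) = √(-869/124 + (-136 - 680 - 6*3*(-20) - 6*3*(-28))) = √(-869/124 + (-136 - 680 - 18*(-20) - 18*(-28))) = √(-869/124 + (-136 - 680 + 360 + 504)) = √(-869/124 + 48) = √(5083/124) = √157573/62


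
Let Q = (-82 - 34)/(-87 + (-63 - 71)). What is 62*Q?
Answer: 7192/221 ≈ 32.543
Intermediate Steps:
Q = 116/221 (Q = -116/(-87 - 134) = -116/(-221) = -116*(-1/221) = 116/221 ≈ 0.52489)
62*Q = 62*(116/221) = 7192/221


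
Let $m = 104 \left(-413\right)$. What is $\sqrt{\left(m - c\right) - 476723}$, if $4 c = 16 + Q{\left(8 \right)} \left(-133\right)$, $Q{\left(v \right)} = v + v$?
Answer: $3 i \sqrt{57683} \approx 720.52 i$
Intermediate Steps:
$m = -42952$
$Q{\left(v \right)} = 2 v$
$c = -528$ ($c = \frac{16 + 2 \cdot 8 \left(-133\right)}{4} = \frac{16 + 16 \left(-133\right)}{4} = \frac{16 - 2128}{4} = \frac{1}{4} \left(-2112\right) = -528$)
$\sqrt{\left(m - c\right) - 476723} = \sqrt{\left(-42952 - -528\right) - 476723} = \sqrt{\left(-42952 + 528\right) - 476723} = \sqrt{-42424 - 476723} = \sqrt{-519147} = 3 i \sqrt{57683}$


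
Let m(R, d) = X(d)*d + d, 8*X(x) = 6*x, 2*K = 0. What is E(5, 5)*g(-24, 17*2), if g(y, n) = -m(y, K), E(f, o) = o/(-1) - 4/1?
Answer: 0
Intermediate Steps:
K = 0 (K = (1/2)*0 = 0)
X(x) = 3*x/4 (X(x) = (6*x)/8 = 3*x/4)
m(R, d) = d + 3*d**2/4 (m(R, d) = (3*d/4)*d + d = 3*d**2/4 + d = d + 3*d**2/4)
E(f, o) = -4 - o (E(f, o) = o*(-1) - 4*1 = -o - 4 = -4 - o)
g(y, n) = 0 (g(y, n) = -0*(4 + 3*0)/4 = -0*(4 + 0)/4 = -0*4/4 = -1*0 = 0)
E(5, 5)*g(-24, 17*2) = (-4 - 1*5)*0 = (-4 - 5)*0 = -9*0 = 0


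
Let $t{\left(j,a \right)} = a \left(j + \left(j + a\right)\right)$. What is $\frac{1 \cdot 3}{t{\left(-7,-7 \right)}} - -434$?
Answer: $\frac{21267}{49} \approx 434.02$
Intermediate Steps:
$t{\left(j,a \right)} = a \left(a + 2 j\right)$ ($t{\left(j,a \right)} = a \left(j + \left(a + j\right)\right) = a \left(a + 2 j\right)$)
$\frac{1 \cdot 3}{t{\left(-7,-7 \right)}} - -434 = \frac{1 \cdot 3}{\left(-7\right) \left(-7 + 2 \left(-7\right)\right)} - -434 = \frac{3}{\left(-7\right) \left(-7 - 14\right)} + 434 = \frac{3}{\left(-7\right) \left(-21\right)} + 434 = \frac{3}{147} + 434 = 3 \cdot \frac{1}{147} + 434 = \frac{1}{49} + 434 = \frac{21267}{49}$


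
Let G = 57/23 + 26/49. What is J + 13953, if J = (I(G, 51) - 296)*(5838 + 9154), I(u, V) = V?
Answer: -3659087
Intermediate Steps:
G = 3391/1127 (G = 57*(1/23) + 26*(1/49) = 57/23 + 26/49 = 3391/1127 ≈ 3.0089)
J = -3673040 (J = (51 - 296)*(5838 + 9154) = -245*14992 = -3673040)
J + 13953 = -3673040 + 13953 = -3659087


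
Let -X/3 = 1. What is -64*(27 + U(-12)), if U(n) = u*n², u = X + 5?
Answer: -20160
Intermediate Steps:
X = -3 (X = -3*1 = -3)
u = 2 (u = -3 + 5 = 2)
U(n) = 2*n²
-64*(27 + U(-12)) = -64*(27 + 2*(-12)²) = -64*(27 + 2*144) = -64*(27 + 288) = -64*315 = -20160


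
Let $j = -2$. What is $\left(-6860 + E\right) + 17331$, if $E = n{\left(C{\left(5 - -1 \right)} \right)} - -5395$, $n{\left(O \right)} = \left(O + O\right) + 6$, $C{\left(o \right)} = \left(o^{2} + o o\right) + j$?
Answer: $16012$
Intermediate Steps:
$C{\left(o \right)} = -2 + 2 o^{2}$ ($C{\left(o \right)} = \left(o^{2} + o o\right) - 2 = \left(o^{2} + o^{2}\right) - 2 = 2 o^{2} - 2 = -2 + 2 o^{2}$)
$n{\left(O \right)} = 6 + 2 O$ ($n{\left(O \right)} = 2 O + 6 = 6 + 2 O$)
$E = 5541$ ($E = \left(6 + 2 \left(-2 + 2 \left(5 - -1\right)^{2}\right)\right) - -5395 = \left(6 + 2 \left(-2 + 2 \left(5 + 1\right)^{2}\right)\right) + 5395 = \left(6 + 2 \left(-2 + 2 \cdot 6^{2}\right)\right) + 5395 = \left(6 + 2 \left(-2 + 2 \cdot 36\right)\right) + 5395 = \left(6 + 2 \left(-2 + 72\right)\right) + 5395 = \left(6 + 2 \cdot 70\right) + 5395 = \left(6 + 140\right) + 5395 = 146 + 5395 = 5541$)
$\left(-6860 + E\right) + 17331 = \left(-6860 + 5541\right) + 17331 = -1319 + 17331 = 16012$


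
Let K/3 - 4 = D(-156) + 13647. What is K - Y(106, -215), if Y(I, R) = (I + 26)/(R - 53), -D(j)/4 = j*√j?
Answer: 2743884/67 + 3744*I*√39 ≈ 40954.0 + 23381.0*I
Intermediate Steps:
D(j) = -4*j^(3/2) (D(j) = -4*j*√j = -4*j^(3/2))
K = 40953 + 3744*I*√39 (K = 12 + 3*(-(-1248)*I*√39 + 13647) = 12 + 3*(1248*I*√39 + 13647) = 12 + 3*(13647 + 1248*I*√39) = 12 + (40941 + 3744*I*√39) = 40953 + 3744*I*√39 ≈ 40953.0 + 23381.0*I)
Y(I, R) = (26 + I)/(-53 + R)
K - Y(106, -215) = (40953 + 3744*I*√39) - (26 + 106)/(-53 - 215) = (40953 + 3744*I*√39) - 132/(-268) = (40953 + 3744*I*√39) - (-1)*132/268 = (40953 + 3744*I*√39) - 1*(-33/67) = (40953 + 3744*I*√39) + 33/67 = 2743884/67 + 3744*I*√39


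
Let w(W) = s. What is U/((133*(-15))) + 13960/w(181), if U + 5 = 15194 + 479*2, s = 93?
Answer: 8782843/61845 ≈ 142.01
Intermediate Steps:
w(W) = 93
U = 16147 (U = -5 + (15194 + 479*2) = -5 + (15194 + 958) = -5 + 16152 = 16147)
U/((133*(-15))) + 13960/w(181) = 16147/((133*(-15))) + 13960/93 = 16147/(-1995) + 13960*(1/93) = 16147*(-1/1995) + 13960/93 = -16147/1995 + 13960/93 = 8782843/61845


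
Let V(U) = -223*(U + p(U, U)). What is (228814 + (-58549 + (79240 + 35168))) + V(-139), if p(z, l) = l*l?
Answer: -3992913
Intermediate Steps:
p(z, l) = l²
V(U) = -223*U - 223*U² (V(U) = -223*(U + U²) = -223*U - 223*U²)
(228814 + (-58549 + (79240 + 35168))) + V(-139) = (228814 + (-58549 + (79240 + 35168))) + 223*(-139)*(-1 - 1*(-139)) = (228814 + (-58549 + 114408)) + 223*(-139)*(-1 + 139) = (228814 + 55859) + 223*(-139)*138 = 284673 - 4277586 = -3992913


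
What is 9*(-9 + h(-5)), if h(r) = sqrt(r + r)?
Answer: -81 + 9*I*sqrt(10) ≈ -81.0 + 28.461*I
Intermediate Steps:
h(r) = sqrt(2)*sqrt(r) (h(r) = sqrt(2*r) = sqrt(2)*sqrt(r))
9*(-9 + h(-5)) = 9*(-9 + sqrt(2)*sqrt(-5)) = 9*(-9 + sqrt(2)*(I*sqrt(5))) = 9*(-9 + I*sqrt(10)) = -81 + 9*I*sqrt(10)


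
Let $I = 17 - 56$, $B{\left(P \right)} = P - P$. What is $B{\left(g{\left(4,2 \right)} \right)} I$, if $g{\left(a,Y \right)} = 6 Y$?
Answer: $0$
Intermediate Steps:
$B{\left(P \right)} = 0$
$I = -39$ ($I = 17 - 56 = -39$)
$B{\left(g{\left(4,2 \right)} \right)} I = 0 \left(-39\right) = 0$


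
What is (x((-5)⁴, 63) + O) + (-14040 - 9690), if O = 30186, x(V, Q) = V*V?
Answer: 397081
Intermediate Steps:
x(V, Q) = V²
(x((-5)⁴, 63) + O) + (-14040 - 9690) = (((-5)⁴)² + 30186) + (-14040 - 9690) = (625² + 30186) - 23730 = (390625 + 30186) - 23730 = 420811 - 23730 = 397081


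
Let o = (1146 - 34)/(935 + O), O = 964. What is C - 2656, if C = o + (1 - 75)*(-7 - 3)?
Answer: -3637372/1899 ≈ -1915.4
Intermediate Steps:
o = 1112/1899 (o = (1146 - 34)/(935 + 964) = 1112/1899 ≈ 0.58557)
C = 1406372/1899 (C = 1112/1899 + (1 - 75)*(-7 - 3) = 1112/1899 - 74*(-10) = 1112/1899 + 740 = 1406372/1899 ≈ 740.59)
C - 2656 = 1406372/1899 - 2656 = -3637372/1899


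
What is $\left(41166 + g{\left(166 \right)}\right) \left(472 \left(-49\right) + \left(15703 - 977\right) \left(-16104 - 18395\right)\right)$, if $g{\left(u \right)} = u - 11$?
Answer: $-20993357266042$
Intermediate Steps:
$g{\left(u \right)} = -11 + u$
$\left(41166 + g{\left(166 \right)}\right) \left(472 \left(-49\right) + \left(15703 - 977\right) \left(-16104 - 18395\right)\right) = \left(41166 + \left(-11 + 166\right)\right) \left(472 \left(-49\right) + \left(15703 - 977\right) \left(-16104 - 18395\right)\right) = \left(41166 + 155\right) \left(-23128 + 14726 \left(-34499\right)\right) = 41321 \left(-23128 - 508032274\right) = 41321 \left(-508055402\right) = -20993357266042$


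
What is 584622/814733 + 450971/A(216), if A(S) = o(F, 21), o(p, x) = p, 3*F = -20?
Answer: -1102251174789/16294660 ≈ -67645.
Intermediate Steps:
F = -20/3 (F = (⅓)*(-20) = -20/3 ≈ -6.6667)
A(S) = -20/3
584622/814733 + 450971/A(216) = 584622/814733 + 450971/(-20/3) = 584622*(1/814733) + 450971*(-3/20) = 584622/814733 - 1352913/20 = -1102251174789/16294660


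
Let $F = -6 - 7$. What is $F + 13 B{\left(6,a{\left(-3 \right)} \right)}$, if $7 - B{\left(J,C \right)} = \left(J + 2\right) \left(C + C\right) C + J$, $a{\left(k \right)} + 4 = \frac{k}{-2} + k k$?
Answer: $-8788$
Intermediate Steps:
$a{\left(k \right)} = -4 + k^{2} - \frac{k}{2}$ ($a{\left(k \right)} = -4 + \left(\frac{k}{-2} + k k\right) = -4 + \left(k \left(- \frac{1}{2}\right) + k^{2}\right) = -4 + \left(- \frac{k}{2} + k^{2}\right) = -4 + \left(k^{2} - \frac{k}{2}\right) = -4 + k^{2} - \frac{k}{2}$)
$B{\left(J,C \right)} = 7 - J - 2 C^{2} \left(2 + J\right)$ ($B{\left(J,C \right)} = 7 - \left(\left(J + 2\right) \left(C + C\right) C + J\right) = 7 - \left(\left(2 + J\right) 2 C C + J\right) = 7 - \left(2 C \left(2 + J\right) C + J\right) = 7 - \left(2 C^{2} \left(2 + J\right) + J\right) = 7 - \left(J + 2 C^{2} \left(2 + J\right)\right) = 7 - J - 2 C^{2} \left(2 + J\right)$)
$F = -13$
$F + 13 B{\left(6,a{\left(-3 \right)} \right)} = -13 + 13 \left(7 - 6 - 4 \left(-4 + \left(-3\right)^{2} - - \frac{3}{2}\right)^{2} - 12 \left(-4 + \left(-3\right)^{2} - - \frac{3}{2}\right)^{2}\right) = -13 + 13 \left(7 - 6 - 4 \left(-4 + 9 + \frac{3}{2}\right)^{2} - 12 \left(-4 + 9 + \frac{3}{2}\right)^{2}\right) = -13 + 13 \left(7 - 6 - 4 \left(\frac{13}{2}\right)^{2} - 12 \left(\frac{13}{2}\right)^{2}\right) = -13 + 13 \left(7 - 6 - 169 - 12 \cdot \frac{169}{4}\right) = -13 + 13 \left(7 - 6 - 169 - 507\right) = -13 + 13 \left(-675\right) = -13 - 8775 = -8788$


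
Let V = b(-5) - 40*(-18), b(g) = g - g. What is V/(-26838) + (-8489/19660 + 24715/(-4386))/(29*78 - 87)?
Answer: -1380314739019/46605566920500 ≈ -0.029617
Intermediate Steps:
b(g) = 0
V = 720 (V = 0 - 40*(-18) = 0 + 720 = 720)
V/(-26838) + (-8489/19660 + 24715/(-4386))/(29*78 - 87) = 720/(-26838) + (-8489/19660 + 24715/(-4386))/(29*78 - 87) = 720*(-1/26838) + (-8489*1/19660 + 24715*(-1/4386))/(2262 - 87) = -40/1491 + (-8489/19660 - 24715/4386)/2175 = -40/1491 - 261564827/43114380*1/2175 = -40/1491 - 261564827/93773776500 = -1380314739019/46605566920500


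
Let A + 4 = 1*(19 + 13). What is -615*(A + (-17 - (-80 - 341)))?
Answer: -265680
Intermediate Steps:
A = 28 (A = -4 + 1*(19 + 13) = -4 + 1*32 = -4 + 32 = 28)
-615*(A + (-17 - (-80 - 341))) = -615*(28 + (-17 - (-80 - 341))) = -615*(28 + (-17 - 1*(-421))) = -615*(28 + (-17 + 421)) = -615*(28 + 404) = -615*432 = -265680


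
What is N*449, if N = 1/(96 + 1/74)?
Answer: 33226/7105 ≈ 4.6764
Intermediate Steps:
N = 74/7105 (N = 1/(96 + 1/74) = 1/(7105/74) = 74/7105 ≈ 0.010415)
N*449 = (74/7105)*449 = 33226/7105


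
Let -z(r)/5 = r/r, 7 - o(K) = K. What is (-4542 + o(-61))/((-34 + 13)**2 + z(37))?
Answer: -2237/218 ≈ -10.261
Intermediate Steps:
o(K) = 7 - K
z(r) = -5 (z(r) = -5*r/r = -5*1 = -5)
(-4542 + o(-61))/((-34 + 13)**2 + z(37)) = (-4542 + (7 - 1*(-61)))/((-34 + 13)**2 - 5) = (-4542 + (7 + 61))/((-21)**2 - 5) = (-4542 + 68)/(441 - 5) = -4474/436 = -4474*1/436 = -2237/218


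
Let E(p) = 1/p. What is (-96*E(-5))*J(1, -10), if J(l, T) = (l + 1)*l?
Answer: 192/5 ≈ 38.400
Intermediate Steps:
J(l, T) = l*(1 + l) (J(l, T) = (1 + l)*l = l*(1 + l))
E(p) = 1/p
(-96*E(-5))*J(1, -10) = (-96/(-5))*(1*(1 + 1)) = (-96*(-1/5))*(1*2) = (96/5)*2 = 192/5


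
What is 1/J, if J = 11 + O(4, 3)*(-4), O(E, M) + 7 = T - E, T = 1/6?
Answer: 3/163 ≈ 0.018405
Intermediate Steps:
T = ⅙ ≈ 0.16667
O(E, M) = -41/6 - E (O(E, M) = -7 + (⅙ - E) = -41/6 - E)
J = 163/3 (J = 11 + (-41/6 - 1*4)*(-4) = 11 + (-41/6 - 4)*(-4) = 11 - 65/6*(-4) = 11 + 130/3 = 163/3 ≈ 54.333)
1/J = 1/(163/3) = 3/163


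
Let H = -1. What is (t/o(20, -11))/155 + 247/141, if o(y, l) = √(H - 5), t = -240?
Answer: 247/141 + 8*I*√6/31 ≈ 1.7518 + 0.63213*I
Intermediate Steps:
o(y, l) = I*√6 (o(y, l) = √(-1 - 5) = √(-6) = I*√6)
(t/o(20, -11))/155 + 247/141 = -240*(-I*√6/6)/155 + 247/141 = -(-40)*I*√6*(1/155) + 247*(1/141) = (40*I*√6)*(1/155) + 247/141 = 8*I*√6/31 + 247/141 = 247/141 + 8*I*√6/31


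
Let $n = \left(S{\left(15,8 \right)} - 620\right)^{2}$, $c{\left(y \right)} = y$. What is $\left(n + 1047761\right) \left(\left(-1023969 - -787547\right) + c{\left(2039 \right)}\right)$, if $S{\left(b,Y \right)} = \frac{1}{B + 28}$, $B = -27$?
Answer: $-335383791126$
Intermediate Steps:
$S{\left(b,Y \right)} = 1$ ($S{\left(b,Y \right)} = \frac{1}{-27 + 28} = 1^{-1} = 1$)
$n = 383161$ ($n = \left(1 - 620\right)^{2} = \left(-619\right)^{2} = 383161$)
$\left(n + 1047761\right) \left(\left(-1023969 - -787547\right) + c{\left(2039 \right)}\right) = \left(383161 + 1047761\right) \left(\left(-1023969 - -787547\right) + 2039\right) = 1430922 \left(\left(-1023969 + 787547\right) + 2039\right) = 1430922 \left(-236422 + 2039\right) = 1430922 \left(-234383\right) = -335383791126$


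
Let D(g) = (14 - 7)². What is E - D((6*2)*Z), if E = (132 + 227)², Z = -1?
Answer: 128832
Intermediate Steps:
D(g) = 49 (D(g) = 7² = 49)
E = 128881 (E = 359² = 128881)
E - D((6*2)*Z) = 128881 - 1*49 = 128881 - 49 = 128832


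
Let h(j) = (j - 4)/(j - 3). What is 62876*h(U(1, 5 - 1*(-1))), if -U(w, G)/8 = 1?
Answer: 68592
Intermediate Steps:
U(w, G) = -8 (U(w, G) = -8*1 = -8)
h(j) = (-4 + j)/(-3 + j)
62876*h(U(1, 5 - 1*(-1))) = 62876*((-4 - 8)/(-3 - 8)) = 62876*(-12/(-11)) = 62876*(-1/11*(-12)) = 62876*(12/11) = 68592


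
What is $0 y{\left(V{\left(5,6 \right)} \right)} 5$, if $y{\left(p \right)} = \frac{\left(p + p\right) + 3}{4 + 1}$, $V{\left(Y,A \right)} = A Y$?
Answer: $0$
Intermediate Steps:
$y{\left(p \right)} = \frac{3}{5} + \frac{2 p}{5}$ ($y{\left(p \right)} = \frac{2 p + 3}{5} = \left(3 + 2 p\right) \frac{1}{5} = \frac{3}{5} + \frac{2 p}{5}$)
$0 y{\left(V{\left(5,6 \right)} \right)} 5 = 0 \left(\frac{3}{5} + \frac{2 \cdot 6 \cdot 5}{5}\right) 5 = 0 \left(\frac{3}{5} + \frac{2}{5} \cdot 30\right) 5 = 0 \left(\frac{3}{5} + 12\right) 5 = 0 \cdot \frac{63}{5} \cdot 5 = 0 \cdot 5 = 0$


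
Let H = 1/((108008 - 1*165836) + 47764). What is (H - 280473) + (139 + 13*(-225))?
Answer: -2850718577/10064 ≈ -2.8326e+5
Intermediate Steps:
H = -1/10064 (H = 1/((108008 - 165836) + 47764) = 1/(-57828 + 47764) = 1/(-10064) = -1/10064 ≈ -9.9364e-5)
(H - 280473) + (139 + 13*(-225)) = (-1/10064 - 280473) + (139 + 13*(-225)) = -2822680273/10064 + (139 - 2925) = -2822680273/10064 - 2786 = -2850718577/10064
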